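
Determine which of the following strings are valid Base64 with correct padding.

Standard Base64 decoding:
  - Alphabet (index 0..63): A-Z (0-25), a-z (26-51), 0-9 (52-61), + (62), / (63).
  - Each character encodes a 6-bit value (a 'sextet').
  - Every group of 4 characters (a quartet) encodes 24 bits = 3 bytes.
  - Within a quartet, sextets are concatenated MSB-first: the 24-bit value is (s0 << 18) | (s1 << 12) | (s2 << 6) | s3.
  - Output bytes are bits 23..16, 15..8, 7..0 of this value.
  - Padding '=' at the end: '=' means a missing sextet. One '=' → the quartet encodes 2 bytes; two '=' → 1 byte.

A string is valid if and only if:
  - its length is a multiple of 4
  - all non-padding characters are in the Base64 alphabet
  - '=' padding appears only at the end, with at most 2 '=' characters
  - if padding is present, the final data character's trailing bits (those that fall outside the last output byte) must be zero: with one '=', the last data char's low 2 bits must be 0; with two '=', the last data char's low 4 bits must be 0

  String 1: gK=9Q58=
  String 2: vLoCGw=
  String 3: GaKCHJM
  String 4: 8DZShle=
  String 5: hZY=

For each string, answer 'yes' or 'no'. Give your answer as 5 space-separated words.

String 1: 'gK=9Q58=' → invalid (bad char(s): ['=']; '=' in middle)
String 2: 'vLoCGw=' → invalid (len=7 not mult of 4)
String 3: 'GaKCHJM' → invalid (len=7 not mult of 4)
String 4: '8DZShle=' → invalid (bad trailing bits)
String 5: 'hZY=' → valid

Answer: no no no no yes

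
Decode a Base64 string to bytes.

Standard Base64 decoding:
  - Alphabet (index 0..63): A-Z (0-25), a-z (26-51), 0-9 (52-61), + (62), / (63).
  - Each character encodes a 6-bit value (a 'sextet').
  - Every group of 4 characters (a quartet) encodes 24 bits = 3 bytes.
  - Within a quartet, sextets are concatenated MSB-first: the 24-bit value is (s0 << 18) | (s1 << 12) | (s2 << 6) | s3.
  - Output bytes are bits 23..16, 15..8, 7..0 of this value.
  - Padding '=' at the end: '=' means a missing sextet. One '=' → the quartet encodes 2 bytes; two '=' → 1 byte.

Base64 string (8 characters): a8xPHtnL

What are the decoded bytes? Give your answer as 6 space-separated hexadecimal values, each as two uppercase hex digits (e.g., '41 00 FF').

Answer: 6B CC 4F 1E D9 CB

Derivation:
After char 0 ('a'=26): chars_in_quartet=1 acc=0x1A bytes_emitted=0
After char 1 ('8'=60): chars_in_quartet=2 acc=0x6BC bytes_emitted=0
After char 2 ('x'=49): chars_in_quartet=3 acc=0x1AF31 bytes_emitted=0
After char 3 ('P'=15): chars_in_quartet=4 acc=0x6BCC4F -> emit 6B CC 4F, reset; bytes_emitted=3
After char 4 ('H'=7): chars_in_quartet=1 acc=0x7 bytes_emitted=3
After char 5 ('t'=45): chars_in_quartet=2 acc=0x1ED bytes_emitted=3
After char 6 ('n'=39): chars_in_quartet=3 acc=0x7B67 bytes_emitted=3
After char 7 ('L'=11): chars_in_quartet=4 acc=0x1ED9CB -> emit 1E D9 CB, reset; bytes_emitted=6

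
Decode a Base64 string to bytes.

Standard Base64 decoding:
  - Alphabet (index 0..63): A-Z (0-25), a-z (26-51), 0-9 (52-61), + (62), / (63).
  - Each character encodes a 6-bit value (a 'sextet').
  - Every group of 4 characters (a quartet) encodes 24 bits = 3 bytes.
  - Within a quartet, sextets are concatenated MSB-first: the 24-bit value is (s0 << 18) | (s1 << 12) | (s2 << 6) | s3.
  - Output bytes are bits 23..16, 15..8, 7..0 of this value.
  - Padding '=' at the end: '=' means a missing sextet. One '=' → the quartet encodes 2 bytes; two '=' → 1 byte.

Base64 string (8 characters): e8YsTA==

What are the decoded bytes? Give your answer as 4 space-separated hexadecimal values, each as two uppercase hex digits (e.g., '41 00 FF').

After char 0 ('e'=30): chars_in_quartet=1 acc=0x1E bytes_emitted=0
After char 1 ('8'=60): chars_in_quartet=2 acc=0x7BC bytes_emitted=0
After char 2 ('Y'=24): chars_in_quartet=3 acc=0x1EF18 bytes_emitted=0
After char 3 ('s'=44): chars_in_quartet=4 acc=0x7BC62C -> emit 7B C6 2C, reset; bytes_emitted=3
After char 4 ('T'=19): chars_in_quartet=1 acc=0x13 bytes_emitted=3
After char 5 ('A'=0): chars_in_quartet=2 acc=0x4C0 bytes_emitted=3
Padding '==': partial quartet acc=0x4C0 -> emit 4C; bytes_emitted=4

Answer: 7B C6 2C 4C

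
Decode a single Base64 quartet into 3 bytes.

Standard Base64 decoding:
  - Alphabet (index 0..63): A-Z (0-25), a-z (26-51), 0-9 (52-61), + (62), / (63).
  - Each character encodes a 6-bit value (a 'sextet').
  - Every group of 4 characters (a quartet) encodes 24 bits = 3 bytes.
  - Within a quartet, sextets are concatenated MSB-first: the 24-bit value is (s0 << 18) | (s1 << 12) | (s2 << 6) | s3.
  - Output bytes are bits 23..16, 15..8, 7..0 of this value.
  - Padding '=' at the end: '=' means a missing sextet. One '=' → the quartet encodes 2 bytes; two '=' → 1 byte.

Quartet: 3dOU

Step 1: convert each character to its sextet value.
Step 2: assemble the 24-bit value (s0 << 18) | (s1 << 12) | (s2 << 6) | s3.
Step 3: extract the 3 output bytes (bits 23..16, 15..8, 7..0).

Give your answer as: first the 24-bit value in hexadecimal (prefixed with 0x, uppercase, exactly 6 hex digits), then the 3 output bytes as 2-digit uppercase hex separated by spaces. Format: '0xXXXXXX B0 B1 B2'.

Answer: 0xDDD394 DD D3 94

Derivation:
Sextets: 3=55, d=29, O=14, U=20
24-bit: (55<<18) | (29<<12) | (14<<6) | 20
      = 0xDC0000 | 0x01D000 | 0x000380 | 0x000014
      = 0xDDD394
Bytes: (v>>16)&0xFF=DD, (v>>8)&0xFF=D3, v&0xFF=94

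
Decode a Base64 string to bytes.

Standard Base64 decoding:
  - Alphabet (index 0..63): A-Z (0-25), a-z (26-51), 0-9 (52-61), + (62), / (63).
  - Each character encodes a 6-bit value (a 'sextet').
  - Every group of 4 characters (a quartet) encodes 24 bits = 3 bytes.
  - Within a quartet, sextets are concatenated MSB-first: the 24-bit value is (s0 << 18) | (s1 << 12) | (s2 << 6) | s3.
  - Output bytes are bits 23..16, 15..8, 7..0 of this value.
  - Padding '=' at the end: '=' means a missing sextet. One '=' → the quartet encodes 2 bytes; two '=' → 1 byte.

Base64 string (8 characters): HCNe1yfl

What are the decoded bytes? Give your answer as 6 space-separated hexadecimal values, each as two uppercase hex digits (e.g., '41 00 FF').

After char 0 ('H'=7): chars_in_quartet=1 acc=0x7 bytes_emitted=0
After char 1 ('C'=2): chars_in_quartet=2 acc=0x1C2 bytes_emitted=0
After char 2 ('N'=13): chars_in_quartet=3 acc=0x708D bytes_emitted=0
After char 3 ('e'=30): chars_in_quartet=4 acc=0x1C235E -> emit 1C 23 5E, reset; bytes_emitted=3
After char 4 ('1'=53): chars_in_quartet=1 acc=0x35 bytes_emitted=3
After char 5 ('y'=50): chars_in_quartet=2 acc=0xD72 bytes_emitted=3
After char 6 ('f'=31): chars_in_quartet=3 acc=0x35C9F bytes_emitted=3
After char 7 ('l'=37): chars_in_quartet=4 acc=0xD727E5 -> emit D7 27 E5, reset; bytes_emitted=6

Answer: 1C 23 5E D7 27 E5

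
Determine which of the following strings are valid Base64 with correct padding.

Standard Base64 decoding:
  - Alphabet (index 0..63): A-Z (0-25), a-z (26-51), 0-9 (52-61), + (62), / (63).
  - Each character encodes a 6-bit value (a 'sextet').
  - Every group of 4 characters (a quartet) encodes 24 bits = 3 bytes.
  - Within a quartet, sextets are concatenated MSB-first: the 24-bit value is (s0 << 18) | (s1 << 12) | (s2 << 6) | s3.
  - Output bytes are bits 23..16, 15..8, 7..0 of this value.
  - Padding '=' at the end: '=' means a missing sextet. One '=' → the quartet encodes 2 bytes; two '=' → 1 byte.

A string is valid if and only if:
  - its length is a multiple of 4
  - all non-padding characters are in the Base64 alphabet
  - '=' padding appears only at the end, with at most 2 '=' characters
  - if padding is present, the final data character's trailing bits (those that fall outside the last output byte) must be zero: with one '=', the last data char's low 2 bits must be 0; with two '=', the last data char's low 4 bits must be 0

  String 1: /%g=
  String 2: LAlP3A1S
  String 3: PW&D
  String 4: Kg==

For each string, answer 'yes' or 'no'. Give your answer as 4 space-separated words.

String 1: '/%g=' → invalid (bad char(s): ['%'])
String 2: 'LAlP3A1S' → valid
String 3: 'PW&D' → invalid (bad char(s): ['&'])
String 4: 'Kg==' → valid

Answer: no yes no yes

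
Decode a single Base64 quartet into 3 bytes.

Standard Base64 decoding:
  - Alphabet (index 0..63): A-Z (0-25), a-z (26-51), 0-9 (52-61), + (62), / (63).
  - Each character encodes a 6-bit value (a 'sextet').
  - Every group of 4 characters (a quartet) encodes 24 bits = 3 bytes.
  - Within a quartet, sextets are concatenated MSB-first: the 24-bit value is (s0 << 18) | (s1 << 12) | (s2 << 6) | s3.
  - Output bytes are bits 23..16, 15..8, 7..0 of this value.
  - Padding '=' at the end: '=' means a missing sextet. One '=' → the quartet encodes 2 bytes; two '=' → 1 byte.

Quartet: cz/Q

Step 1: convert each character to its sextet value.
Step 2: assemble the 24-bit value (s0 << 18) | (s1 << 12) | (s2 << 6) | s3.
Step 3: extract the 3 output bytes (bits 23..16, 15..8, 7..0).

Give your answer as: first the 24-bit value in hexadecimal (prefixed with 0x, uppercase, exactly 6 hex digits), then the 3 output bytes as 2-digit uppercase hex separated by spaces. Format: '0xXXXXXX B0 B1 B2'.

Answer: 0x733FD0 73 3F D0

Derivation:
Sextets: c=28, z=51, /=63, Q=16
24-bit: (28<<18) | (51<<12) | (63<<6) | 16
      = 0x700000 | 0x033000 | 0x000FC0 | 0x000010
      = 0x733FD0
Bytes: (v>>16)&0xFF=73, (v>>8)&0xFF=3F, v&0xFF=D0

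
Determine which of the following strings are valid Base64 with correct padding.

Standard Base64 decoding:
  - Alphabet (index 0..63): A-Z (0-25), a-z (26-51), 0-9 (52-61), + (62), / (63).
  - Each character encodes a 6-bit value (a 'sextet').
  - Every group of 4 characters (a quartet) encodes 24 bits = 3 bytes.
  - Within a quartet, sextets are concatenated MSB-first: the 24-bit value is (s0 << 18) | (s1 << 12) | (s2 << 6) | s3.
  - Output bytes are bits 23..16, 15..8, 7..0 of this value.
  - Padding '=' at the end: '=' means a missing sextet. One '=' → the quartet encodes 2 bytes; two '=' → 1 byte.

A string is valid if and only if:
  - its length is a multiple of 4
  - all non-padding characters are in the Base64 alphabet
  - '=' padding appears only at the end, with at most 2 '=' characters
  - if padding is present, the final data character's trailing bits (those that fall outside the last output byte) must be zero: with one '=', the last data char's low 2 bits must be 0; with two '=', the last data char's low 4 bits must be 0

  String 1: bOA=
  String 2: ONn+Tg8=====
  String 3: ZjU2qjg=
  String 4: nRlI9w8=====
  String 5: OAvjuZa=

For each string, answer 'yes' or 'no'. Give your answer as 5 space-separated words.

Answer: yes no yes no no

Derivation:
String 1: 'bOA=' → valid
String 2: 'ONn+Tg8=====' → invalid (5 pad chars (max 2))
String 3: 'ZjU2qjg=' → valid
String 4: 'nRlI9w8=====' → invalid (5 pad chars (max 2))
String 5: 'OAvjuZa=' → invalid (bad trailing bits)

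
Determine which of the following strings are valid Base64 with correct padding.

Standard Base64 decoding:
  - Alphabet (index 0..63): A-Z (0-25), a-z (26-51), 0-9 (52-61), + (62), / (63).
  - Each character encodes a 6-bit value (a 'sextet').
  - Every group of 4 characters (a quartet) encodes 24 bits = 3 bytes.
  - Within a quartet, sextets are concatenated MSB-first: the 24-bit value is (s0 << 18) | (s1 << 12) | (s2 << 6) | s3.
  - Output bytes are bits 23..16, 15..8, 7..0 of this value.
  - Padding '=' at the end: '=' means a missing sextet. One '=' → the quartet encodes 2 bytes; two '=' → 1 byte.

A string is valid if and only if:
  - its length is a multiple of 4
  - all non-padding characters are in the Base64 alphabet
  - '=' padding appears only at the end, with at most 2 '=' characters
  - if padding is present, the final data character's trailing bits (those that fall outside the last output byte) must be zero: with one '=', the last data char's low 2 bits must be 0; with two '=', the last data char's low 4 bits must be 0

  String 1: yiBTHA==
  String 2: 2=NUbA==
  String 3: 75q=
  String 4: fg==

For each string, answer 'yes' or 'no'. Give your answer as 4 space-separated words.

String 1: 'yiBTHA==' → valid
String 2: '2=NUbA==' → invalid (bad char(s): ['=']; '=' in middle)
String 3: '75q=' → invalid (bad trailing bits)
String 4: 'fg==' → valid

Answer: yes no no yes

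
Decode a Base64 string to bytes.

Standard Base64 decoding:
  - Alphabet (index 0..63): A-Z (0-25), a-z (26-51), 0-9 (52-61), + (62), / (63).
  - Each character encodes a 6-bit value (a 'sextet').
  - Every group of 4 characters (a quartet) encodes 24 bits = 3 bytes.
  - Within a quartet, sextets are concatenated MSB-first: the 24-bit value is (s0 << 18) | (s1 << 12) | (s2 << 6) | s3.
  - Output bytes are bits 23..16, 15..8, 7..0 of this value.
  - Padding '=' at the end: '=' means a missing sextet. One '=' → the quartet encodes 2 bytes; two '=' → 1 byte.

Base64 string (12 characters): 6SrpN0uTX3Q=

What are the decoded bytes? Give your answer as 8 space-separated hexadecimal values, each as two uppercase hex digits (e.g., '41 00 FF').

After char 0 ('6'=58): chars_in_quartet=1 acc=0x3A bytes_emitted=0
After char 1 ('S'=18): chars_in_quartet=2 acc=0xE92 bytes_emitted=0
After char 2 ('r'=43): chars_in_quartet=3 acc=0x3A4AB bytes_emitted=0
After char 3 ('p'=41): chars_in_quartet=4 acc=0xE92AE9 -> emit E9 2A E9, reset; bytes_emitted=3
After char 4 ('N'=13): chars_in_quartet=1 acc=0xD bytes_emitted=3
After char 5 ('0'=52): chars_in_quartet=2 acc=0x374 bytes_emitted=3
After char 6 ('u'=46): chars_in_quartet=3 acc=0xDD2E bytes_emitted=3
After char 7 ('T'=19): chars_in_quartet=4 acc=0x374B93 -> emit 37 4B 93, reset; bytes_emitted=6
After char 8 ('X'=23): chars_in_quartet=1 acc=0x17 bytes_emitted=6
After char 9 ('3'=55): chars_in_quartet=2 acc=0x5F7 bytes_emitted=6
After char 10 ('Q'=16): chars_in_quartet=3 acc=0x17DD0 bytes_emitted=6
Padding '=': partial quartet acc=0x17DD0 -> emit 5F 74; bytes_emitted=8

Answer: E9 2A E9 37 4B 93 5F 74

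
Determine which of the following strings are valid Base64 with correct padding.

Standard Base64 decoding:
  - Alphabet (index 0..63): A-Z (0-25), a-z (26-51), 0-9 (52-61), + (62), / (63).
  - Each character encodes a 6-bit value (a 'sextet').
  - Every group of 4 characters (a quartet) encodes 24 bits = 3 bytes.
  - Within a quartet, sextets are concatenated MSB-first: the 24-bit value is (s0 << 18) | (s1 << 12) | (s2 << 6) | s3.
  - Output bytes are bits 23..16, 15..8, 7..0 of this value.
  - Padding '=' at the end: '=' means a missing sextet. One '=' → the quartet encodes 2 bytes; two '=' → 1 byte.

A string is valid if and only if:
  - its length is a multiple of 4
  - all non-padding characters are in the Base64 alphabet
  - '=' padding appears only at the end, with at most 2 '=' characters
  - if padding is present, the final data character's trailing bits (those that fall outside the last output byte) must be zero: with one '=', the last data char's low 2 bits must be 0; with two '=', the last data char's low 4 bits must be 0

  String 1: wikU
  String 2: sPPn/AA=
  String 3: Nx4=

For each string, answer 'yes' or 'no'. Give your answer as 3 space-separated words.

String 1: 'wikU' → valid
String 2: 'sPPn/AA=' → valid
String 3: 'Nx4=' → valid

Answer: yes yes yes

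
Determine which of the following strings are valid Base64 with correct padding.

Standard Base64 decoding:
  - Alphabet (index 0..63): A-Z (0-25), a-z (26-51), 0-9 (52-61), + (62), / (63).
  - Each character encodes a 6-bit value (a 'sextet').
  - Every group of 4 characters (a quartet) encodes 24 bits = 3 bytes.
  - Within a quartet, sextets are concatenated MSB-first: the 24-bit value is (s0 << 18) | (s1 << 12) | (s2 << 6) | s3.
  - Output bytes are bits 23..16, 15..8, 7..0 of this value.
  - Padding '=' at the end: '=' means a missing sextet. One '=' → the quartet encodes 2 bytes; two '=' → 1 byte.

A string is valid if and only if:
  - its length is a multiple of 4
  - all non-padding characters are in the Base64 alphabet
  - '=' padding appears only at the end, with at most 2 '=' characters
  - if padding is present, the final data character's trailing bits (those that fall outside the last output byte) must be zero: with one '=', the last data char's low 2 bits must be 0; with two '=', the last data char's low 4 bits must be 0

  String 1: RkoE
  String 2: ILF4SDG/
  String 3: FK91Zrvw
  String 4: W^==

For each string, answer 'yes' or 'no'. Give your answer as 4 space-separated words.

Answer: yes yes yes no

Derivation:
String 1: 'RkoE' → valid
String 2: 'ILF4SDG/' → valid
String 3: 'FK91Zrvw' → valid
String 4: 'W^==' → invalid (bad char(s): ['^'])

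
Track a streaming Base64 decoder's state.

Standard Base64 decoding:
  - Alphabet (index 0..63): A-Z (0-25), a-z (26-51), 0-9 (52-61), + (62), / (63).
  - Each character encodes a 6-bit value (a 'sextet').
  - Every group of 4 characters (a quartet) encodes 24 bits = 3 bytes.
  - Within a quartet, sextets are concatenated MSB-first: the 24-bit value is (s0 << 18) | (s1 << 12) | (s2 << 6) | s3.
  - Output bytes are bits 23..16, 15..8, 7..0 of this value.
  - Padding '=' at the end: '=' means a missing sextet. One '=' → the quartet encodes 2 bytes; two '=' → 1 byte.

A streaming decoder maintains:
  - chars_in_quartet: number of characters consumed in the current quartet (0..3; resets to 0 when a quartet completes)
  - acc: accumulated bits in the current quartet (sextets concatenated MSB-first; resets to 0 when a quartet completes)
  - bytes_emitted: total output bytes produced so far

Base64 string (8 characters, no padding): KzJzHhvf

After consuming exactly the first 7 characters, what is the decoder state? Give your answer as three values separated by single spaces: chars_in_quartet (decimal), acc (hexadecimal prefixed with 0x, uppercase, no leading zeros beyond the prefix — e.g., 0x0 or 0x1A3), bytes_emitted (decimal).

After char 0 ('K'=10): chars_in_quartet=1 acc=0xA bytes_emitted=0
After char 1 ('z'=51): chars_in_quartet=2 acc=0x2B3 bytes_emitted=0
After char 2 ('J'=9): chars_in_quartet=3 acc=0xACC9 bytes_emitted=0
After char 3 ('z'=51): chars_in_quartet=4 acc=0x2B3273 -> emit 2B 32 73, reset; bytes_emitted=3
After char 4 ('H'=7): chars_in_quartet=1 acc=0x7 bytes_emitted=3
After char 5 ('h'=33): chars_in_quartet=2 acc=0x1E1 bytes_emitted=3
After char 6 ('v'=47): chars_in_quartet=3 acc=0x786F bytes_emitted=3

Answer: 3 0x786F 3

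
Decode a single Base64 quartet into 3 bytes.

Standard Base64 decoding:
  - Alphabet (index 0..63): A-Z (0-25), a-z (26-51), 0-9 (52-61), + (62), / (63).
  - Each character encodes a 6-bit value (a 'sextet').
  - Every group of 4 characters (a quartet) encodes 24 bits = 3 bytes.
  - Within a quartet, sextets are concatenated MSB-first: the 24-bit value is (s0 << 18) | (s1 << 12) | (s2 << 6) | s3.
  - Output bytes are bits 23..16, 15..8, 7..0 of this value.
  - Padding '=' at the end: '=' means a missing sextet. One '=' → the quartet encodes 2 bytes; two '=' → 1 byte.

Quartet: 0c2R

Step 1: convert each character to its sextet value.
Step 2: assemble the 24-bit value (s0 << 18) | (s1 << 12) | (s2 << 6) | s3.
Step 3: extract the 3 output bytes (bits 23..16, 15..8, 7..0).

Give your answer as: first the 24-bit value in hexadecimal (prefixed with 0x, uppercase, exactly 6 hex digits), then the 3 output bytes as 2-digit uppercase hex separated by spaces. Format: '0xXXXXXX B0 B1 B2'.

Sextets: 0=52, c=28, 2=54, R=17
24-bit: (52<<18) | (28<<12) | (54<<6) | 17
      = 0xD00000 | 0x01C000 | 0x000D80 | 0x000011
      = 0xD1CD91
Bytes: (v>>16)&0xFF=D1, (v>>8)&0xFF=CD, v&0xFF=91

Answer: 0xD1CD91 D1 CD 91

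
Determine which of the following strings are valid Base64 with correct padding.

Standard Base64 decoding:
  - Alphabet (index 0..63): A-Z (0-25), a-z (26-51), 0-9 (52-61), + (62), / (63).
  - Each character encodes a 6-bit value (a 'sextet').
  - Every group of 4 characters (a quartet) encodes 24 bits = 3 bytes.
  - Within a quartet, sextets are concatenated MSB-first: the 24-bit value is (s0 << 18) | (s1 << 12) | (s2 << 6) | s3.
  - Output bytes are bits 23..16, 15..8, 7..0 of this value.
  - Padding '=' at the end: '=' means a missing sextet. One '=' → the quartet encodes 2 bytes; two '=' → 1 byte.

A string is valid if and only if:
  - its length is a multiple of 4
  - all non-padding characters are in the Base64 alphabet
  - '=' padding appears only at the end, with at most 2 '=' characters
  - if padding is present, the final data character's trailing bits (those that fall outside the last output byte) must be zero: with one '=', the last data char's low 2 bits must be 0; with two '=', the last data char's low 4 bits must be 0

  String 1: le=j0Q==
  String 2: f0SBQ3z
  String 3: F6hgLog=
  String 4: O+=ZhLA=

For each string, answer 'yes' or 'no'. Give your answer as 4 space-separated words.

Answer: no no yes no

Derivation:
String 1: 'le=j0Q==' → invalid (bad char(s): ['=']; '=' in middle)
String 2: 'f0SBQ3z' → invalid (len=7 not mult of 4)
String 3: 'F6hgLog=' → valid
String 4: 'O+=ZhLA=' → invalid (bad char(s): ['=']; '=' in middle)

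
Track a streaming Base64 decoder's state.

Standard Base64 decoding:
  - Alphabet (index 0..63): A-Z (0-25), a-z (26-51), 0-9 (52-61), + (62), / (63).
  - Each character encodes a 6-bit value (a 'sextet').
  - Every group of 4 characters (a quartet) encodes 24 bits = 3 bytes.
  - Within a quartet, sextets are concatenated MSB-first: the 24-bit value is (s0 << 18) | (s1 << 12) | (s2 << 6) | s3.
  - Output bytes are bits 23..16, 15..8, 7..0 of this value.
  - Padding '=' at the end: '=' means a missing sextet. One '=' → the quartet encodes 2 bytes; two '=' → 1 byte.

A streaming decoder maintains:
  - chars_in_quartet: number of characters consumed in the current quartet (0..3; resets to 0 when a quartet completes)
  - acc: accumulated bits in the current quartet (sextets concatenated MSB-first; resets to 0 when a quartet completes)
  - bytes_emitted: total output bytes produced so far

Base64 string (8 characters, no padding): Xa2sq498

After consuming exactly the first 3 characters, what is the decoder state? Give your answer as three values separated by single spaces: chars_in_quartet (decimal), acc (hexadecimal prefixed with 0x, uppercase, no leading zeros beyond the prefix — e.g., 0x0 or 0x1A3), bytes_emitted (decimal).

After char 0 ('X'=23): chars_in_quartet=1 acc=0x17 bytes_emitted=0
After char 1 ('a'=26): chars_in_quartet=2 acc=0x5DA bytes_emitted=0
After char 2 ('2'=54): chars_in_quartet=3 acc=0x176B6 bytes_emitted=0

Answer: 3 0x176B6 0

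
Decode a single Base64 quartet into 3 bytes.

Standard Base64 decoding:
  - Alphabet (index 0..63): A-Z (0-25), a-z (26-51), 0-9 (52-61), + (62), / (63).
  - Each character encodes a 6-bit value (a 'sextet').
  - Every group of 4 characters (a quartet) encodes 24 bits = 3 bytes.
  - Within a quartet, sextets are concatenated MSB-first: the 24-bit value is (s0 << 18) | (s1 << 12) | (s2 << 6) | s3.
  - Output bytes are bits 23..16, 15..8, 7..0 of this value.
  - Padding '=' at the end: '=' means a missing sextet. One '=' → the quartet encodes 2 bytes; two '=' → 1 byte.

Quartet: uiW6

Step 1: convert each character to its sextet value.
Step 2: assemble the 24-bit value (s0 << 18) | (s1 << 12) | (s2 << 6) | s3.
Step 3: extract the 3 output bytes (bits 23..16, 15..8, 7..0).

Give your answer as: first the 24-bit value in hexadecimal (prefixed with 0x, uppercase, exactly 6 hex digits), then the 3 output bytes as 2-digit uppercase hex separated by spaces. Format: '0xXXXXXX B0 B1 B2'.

Sextets: u=46, i=34, W=22, 6=58
24-bit: (46<<18) | (34<<12) | (22<<6) | 58
      = 0xB80000 | 0x022000 | 0x000580 | 0x00003A
      = 0xBA25BA
Bytes: (v>>16)&0xFF=BA, (v>>8)&0xFF=25, v&0xFF=BA

Answer: 0xBA25BA BA 25 BA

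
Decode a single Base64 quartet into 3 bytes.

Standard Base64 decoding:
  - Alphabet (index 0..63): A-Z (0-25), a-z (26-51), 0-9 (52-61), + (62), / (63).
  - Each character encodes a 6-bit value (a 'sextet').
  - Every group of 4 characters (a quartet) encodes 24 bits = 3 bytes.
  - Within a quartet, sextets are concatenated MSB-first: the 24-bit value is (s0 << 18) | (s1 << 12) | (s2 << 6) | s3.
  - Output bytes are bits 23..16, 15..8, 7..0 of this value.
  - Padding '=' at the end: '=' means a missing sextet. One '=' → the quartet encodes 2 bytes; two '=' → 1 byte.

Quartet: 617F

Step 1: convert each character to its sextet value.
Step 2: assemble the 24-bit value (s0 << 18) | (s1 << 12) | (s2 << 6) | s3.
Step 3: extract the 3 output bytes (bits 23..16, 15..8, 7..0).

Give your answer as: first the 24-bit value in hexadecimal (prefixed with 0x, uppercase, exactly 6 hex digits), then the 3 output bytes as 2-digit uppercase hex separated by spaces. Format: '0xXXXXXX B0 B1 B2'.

Answer: 0xEB5EC5 EB 5E C5

Derivation:
Sextets: 6=58, 1=53, 7=59, F=5
24-bit: (58<<18) | (53<<12) | (59<<6) | 5
      = 0xE80000 | 0x035000 | 0x000EC0 | 0x000005
      = 0xEB5EC5
Bytes: (v>>16)&0xFF=EB, (v>>8)&0xFF=5E, v&0xFF=C5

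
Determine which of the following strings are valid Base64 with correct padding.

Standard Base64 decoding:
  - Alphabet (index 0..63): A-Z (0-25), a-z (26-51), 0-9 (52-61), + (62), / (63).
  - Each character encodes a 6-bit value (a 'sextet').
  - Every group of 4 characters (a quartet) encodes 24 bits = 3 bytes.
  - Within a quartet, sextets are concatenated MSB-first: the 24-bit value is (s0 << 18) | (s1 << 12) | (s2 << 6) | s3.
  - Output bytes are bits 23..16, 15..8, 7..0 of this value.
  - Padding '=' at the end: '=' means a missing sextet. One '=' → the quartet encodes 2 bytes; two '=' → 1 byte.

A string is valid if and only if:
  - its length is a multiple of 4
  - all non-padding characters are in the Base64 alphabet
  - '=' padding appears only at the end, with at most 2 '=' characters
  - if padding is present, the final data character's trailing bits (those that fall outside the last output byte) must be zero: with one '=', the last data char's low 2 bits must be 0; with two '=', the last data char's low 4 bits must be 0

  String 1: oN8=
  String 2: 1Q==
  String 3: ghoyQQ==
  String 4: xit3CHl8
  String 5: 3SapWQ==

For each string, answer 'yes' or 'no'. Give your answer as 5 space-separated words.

Answer: yes yes yes yes yes

Derivation:
String 1: 'oN8=' → valid
String 2: '1Q==' → valid
String 3: 'ghoyQQ==' → valid
String 4: 'xit3CHl8' → valid
String 5: '3SapWQ==' → valid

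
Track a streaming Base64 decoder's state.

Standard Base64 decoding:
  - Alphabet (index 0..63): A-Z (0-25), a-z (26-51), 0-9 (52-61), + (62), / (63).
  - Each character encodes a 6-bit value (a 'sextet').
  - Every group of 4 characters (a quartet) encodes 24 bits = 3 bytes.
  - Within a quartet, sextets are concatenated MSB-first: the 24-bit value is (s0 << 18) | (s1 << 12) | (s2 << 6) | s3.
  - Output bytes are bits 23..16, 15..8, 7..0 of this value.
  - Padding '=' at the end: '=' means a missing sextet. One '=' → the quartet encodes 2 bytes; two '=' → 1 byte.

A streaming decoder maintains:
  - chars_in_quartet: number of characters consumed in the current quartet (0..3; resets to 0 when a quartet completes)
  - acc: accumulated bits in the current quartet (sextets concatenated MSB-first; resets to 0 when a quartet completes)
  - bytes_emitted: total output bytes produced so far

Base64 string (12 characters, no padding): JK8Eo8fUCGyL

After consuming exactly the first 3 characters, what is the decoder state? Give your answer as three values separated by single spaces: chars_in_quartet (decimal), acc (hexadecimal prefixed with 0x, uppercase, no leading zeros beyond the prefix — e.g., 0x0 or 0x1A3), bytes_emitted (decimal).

After char 0 ('J'=9): chars_in_quartet=1 acc=0x9 bytes_emitted=0
After char 1 ('K'=10): chars_in_quartet=2 acc=0x24A bytes_emitted=0
After char 2 ('8'=60): chars_in_quartet=3 acc=0x92BC bytes_emitted=0

Answer: 3 0x92BC 0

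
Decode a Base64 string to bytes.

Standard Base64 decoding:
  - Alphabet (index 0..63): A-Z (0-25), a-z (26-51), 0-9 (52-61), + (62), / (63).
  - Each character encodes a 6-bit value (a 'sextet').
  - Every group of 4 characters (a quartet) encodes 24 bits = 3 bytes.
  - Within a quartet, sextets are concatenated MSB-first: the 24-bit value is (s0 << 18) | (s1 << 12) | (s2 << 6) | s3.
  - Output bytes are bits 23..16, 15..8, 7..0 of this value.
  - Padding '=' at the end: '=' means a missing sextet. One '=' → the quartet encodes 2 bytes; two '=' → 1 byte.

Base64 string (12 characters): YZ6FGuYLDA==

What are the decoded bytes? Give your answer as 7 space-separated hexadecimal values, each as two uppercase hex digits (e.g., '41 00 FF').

Answer: 61 9E 85 1A E6 0B 0C

Derivation:
After char 0 ('Y'=24): chars_in_quartet=1 acc=0x18 bytes_emitted=0
After char 1 ('Z'=25): chars_in_quartet=2 acc=0x619 bytes_emitted=0
After char 2 ('6'=58): chars_in_quartet=3 acc=0x1867A bytes_emitted=0
After char 3 ('F'=5): chars_in_quartet=4 acc=0x619E85 -> emit 61 9E 85, reset; bytes_emitted=3
After char 4 ('G'=6): chars_in_quartet=1 acc=0x6 bytes_emitted=3
After char 5 ('u'=46): chars_in_quartet=2 acc=0x1AE bytes_emitted=3
After char 6 ('Y'=24): chars_in_quartet=3 acc=0x6B98 bytes_emitted=3
After char 7 ('L'=11): chars_in_quartet=4 acc=0x1AE60B -> emit 1A E6 0B, reset; bytes_emitted=6
After char 8 ('D'=3): chars_in_quartet=1 acc=0x3 bytes_emitted=6
After char 9 ('A'=0): chars_in_quartet=2 acc=0xC0 bytes_emitted=6
Padding '==': partial quartet acc=0xC0 -> emit 0C; bytes_emitted=7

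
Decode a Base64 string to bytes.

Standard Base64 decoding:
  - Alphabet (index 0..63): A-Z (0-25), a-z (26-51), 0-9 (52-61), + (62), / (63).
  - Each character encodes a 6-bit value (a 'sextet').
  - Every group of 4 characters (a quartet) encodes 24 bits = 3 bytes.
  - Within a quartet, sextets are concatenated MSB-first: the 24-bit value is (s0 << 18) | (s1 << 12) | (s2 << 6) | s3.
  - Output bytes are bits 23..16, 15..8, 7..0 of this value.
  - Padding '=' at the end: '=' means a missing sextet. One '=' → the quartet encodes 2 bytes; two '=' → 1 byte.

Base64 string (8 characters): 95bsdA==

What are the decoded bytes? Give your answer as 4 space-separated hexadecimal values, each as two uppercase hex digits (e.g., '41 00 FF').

Answer: F7 96 EC 74

Derivation:
After char 0 ('9'=61): chars_in_quartet=1 acc=0x3D bytes_emitted=0
After char 1 ('5'=57): chars_in_quartet=2 acc=0xF79 bytes_emitted=0
After char 2 ('b'=27): chars_in_quartet=3 acc=0x3DE5B bytes_emitted=0
After char 3 ('s'=44): chars_in_quartet=4 acc=0xF796EC -> emit F7 96 EC, reset; bytes_emitted=3
After char 4 ('d'=29): chars_in_quartet=1 acc=0x1D bytes_emitted=3
After char 5 ('A'=0): chars_in_quartet=2 acc=0x740 bytes_emitted=3
Padding '==': partial quartet acc=0x740 -> emit 74; bytes_emitted=4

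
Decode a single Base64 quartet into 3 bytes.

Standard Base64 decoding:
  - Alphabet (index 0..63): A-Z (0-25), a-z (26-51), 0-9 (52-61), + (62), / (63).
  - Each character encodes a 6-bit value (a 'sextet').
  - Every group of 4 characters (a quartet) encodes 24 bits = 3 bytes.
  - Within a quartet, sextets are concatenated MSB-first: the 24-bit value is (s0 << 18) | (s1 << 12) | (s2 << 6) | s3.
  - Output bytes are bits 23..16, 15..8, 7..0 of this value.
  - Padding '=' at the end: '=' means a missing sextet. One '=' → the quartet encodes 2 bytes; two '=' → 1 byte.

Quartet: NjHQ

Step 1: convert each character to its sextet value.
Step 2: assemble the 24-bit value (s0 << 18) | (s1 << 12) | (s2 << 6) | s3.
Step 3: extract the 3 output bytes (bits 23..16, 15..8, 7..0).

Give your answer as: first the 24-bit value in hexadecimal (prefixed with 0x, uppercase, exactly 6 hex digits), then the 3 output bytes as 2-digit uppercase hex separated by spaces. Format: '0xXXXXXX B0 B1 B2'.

Sextets: N=13, j=35, H=7, Q=16
24-bit: (13<<18) | (35<<12) | (7<<6) | 16
      = 0x340000 | 0x023000 | 0x0001C0 | 0x000010
      = 0x3631D0
Bytes: (v>>16)&0xFF=36, (v>>8)&0xFF=31, v&0xFF=D0

Answer: 0x3631D0 36 31 D0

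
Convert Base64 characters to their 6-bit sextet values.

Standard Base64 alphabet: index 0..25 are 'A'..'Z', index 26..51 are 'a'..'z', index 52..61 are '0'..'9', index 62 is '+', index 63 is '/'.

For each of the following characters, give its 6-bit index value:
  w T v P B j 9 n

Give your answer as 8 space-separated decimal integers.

'w': a..z range, 26 + ord('w') − ord('a') = 48
'T': A..Z range, ord('T') − ord('A') = 19
'v': a..z range, 26 + ord('v') − ord('a') = 47
'P': A..Z range, ord('P') − ord('A') = 15
'B': A..Z range, ord('B') − ord('A') = 1
'j': a..z range, 26 + ord('j') − ord('a') = 35
'9': 0..9 range, 52 + ord('9') − ord('0') = 61
'n': a..z range, 26 + ord('n') − ord('a') = 39

Answer: 48 19 47 15 1 35 61 39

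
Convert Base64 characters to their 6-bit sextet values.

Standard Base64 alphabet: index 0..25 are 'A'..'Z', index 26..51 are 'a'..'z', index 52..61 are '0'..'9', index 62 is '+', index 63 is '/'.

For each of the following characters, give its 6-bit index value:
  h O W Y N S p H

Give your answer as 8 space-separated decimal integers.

Answer: 33 14 22 24 13 18 41 7

Derivation:
'h': a..z range, 26 + ord('h') − ord('a') = 33
'O': A..Z range, ord('O') − ord('A') = 14
'W': A..Z range, ord('W') − ord('A') = 22
'Y': A..Z range, ord('Y') − ord('A') = 24
'N': A..Z range, ord('N') − ord('A') = 13
'S': A..Z range, ord('S') − ord('A') = 18
'p': a..z range, 26 + ord('p') − ord('a') = 41
'H': A..Z range, ord('H') − ord('A') = 7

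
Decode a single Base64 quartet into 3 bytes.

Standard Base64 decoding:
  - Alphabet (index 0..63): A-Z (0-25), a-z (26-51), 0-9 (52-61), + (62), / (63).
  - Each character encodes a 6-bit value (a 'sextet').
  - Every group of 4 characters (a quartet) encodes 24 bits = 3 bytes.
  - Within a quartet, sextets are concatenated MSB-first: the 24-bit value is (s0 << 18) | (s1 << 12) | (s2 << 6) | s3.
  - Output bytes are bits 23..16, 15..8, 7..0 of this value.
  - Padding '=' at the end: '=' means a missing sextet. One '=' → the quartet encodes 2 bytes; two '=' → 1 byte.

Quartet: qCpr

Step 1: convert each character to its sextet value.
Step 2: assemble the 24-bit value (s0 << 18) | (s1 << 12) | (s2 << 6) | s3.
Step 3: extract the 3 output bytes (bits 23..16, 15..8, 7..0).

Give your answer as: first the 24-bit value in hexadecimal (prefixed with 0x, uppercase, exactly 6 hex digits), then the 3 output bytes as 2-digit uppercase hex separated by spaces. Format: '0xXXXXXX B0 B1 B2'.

Sextets: q=42, C=2, p=41, r=43
24-bit: (42<<18) | (2<<12) | (41<<6) | 43
      = 0xA80000 | 0x002000 | 0x000A40 | 0x00002B
      = 0xA82A6B
Bytes: (v>>16)&0xFF=A8, (v>>8)&0xFF=2A, v&0xFF=6B

Answer: 0xA82A6B A8 2A 6B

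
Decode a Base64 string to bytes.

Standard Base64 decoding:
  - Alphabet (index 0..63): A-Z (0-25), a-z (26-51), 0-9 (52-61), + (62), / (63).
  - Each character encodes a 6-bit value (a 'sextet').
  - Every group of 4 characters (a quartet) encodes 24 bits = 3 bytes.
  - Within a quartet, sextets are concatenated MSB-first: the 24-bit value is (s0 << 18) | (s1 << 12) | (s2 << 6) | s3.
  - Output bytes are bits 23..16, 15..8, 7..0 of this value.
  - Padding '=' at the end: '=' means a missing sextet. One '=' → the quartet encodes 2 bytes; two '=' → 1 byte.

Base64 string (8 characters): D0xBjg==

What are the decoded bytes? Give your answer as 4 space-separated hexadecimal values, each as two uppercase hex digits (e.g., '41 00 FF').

Answer: 0F 4C 41 8E

Derivation:
After char 0 ('D'=3): chars_in_quartet=1 acc=0x3 bytes_emitted=0
After char 1 ('0'=52): chars_in_quartet=2 acc=0xF4 bytes_emitted=0
After char 2 ('x'=49): chars_in_quartet=3 acc=0x3D31 bytes_emitted=0
After char 3 ('B'=1): chars_in_quartet=4 acc=0xF4C41 -> emit 0F 4C 41, reset; bytes_emitted=3
After char 4 ('j'=35): chars_in_quartet=1 acc=0x23 bytes_emitted=3
After char 5 ('g'=32): chars_in_quartet=2 acc=0x8E0 bytes_emitted=3
Padding '==': partial quartet acc=0x8E0 -> emit 8E; bytes_emitted=4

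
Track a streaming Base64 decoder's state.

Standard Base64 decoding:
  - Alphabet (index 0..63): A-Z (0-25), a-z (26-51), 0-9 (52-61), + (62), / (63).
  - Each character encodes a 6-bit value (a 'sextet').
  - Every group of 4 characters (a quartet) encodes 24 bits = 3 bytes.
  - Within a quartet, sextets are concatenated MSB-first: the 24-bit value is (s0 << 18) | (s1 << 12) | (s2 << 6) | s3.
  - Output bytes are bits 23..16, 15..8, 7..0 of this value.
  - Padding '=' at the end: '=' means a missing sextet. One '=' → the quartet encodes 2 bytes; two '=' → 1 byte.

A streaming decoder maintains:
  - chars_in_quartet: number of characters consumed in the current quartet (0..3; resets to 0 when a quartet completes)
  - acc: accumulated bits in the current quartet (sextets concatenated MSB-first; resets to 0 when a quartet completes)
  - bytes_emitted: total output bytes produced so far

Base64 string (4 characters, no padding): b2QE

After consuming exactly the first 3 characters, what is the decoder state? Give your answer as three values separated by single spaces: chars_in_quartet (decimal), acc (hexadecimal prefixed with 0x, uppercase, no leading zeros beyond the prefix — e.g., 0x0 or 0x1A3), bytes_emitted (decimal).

Answer: 3 0x1BD90 0

Derivation:
After char 0 ('b'=27): chars_in_quartet=1 acc=0x1B bytes_emitted=0
After char 1 ('2'=54): chars_in_quartet=2 acc=0x6F6 bytes_emitted=0
After char 2 ('Q'=16): chars_in_quartet=3 acc=0x1BD90 bytes_emitted=0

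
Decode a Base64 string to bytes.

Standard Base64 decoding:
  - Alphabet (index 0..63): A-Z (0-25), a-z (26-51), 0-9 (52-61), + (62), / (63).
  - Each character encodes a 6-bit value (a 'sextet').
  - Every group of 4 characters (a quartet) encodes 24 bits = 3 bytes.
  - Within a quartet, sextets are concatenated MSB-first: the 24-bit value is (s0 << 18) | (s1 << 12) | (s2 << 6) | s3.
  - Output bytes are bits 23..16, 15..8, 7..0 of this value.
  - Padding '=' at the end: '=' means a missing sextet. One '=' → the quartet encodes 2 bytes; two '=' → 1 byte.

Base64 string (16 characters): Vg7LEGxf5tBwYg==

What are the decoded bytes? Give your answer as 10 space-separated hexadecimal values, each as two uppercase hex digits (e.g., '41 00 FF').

Answer: 56 0E CB 10 6C 5F E6 D0 70 62

Derivation:
After char 0 ('V'=21): chars_in_quartet=1 acc=0x15 bytes_emitted=0
After char 1 ('g'=32): chars_in_quartet=2 acc=0x560 bytes_emitted=0
After char 2 ('7'=59): chars_in_quartet=3 acc=0x1583B bytes_emitted=0
After char 3 ('L'=11): chars_in_quartet=4 acc=0x560ECB -> emit 56 0E CB, reset; bytes_emitted=3
After char 4 ('E'=4): chars_in_quartet=1 acc=0x4 bytes_emitted=3
After char 5 ('G'=6): chars_in_quartet=2 acc=0x106 bytes_emitted=3
After char 6 ('x'=49): chars_in_quartet=3 acc=0x41B1 bytes_emitted=3
After char 7 ('f'=31): chars_in_quartet=4 acc=0x106C5F -> emit 10 6C 5F, reset; bytes_emitted=6
After char 8 ('5'=57): chars_in_quartet=1 acc=0x39 bytes_emitted=6
After char 9 ('t'=45): chars_in_quartet=2 acc=0xE6D bytes_emitted=6
After char 10 ('B'=1): chars_in_quartet=3 acc=0x39B41 bytes_emitted=6
After char 11 ('w'=48): chars_in_quartet=4 acc=0xE6D070 -> emit E6 D0 70, reset; bytes_emitted=9
After char 12 ('Y'=24): chars_in_quartet=1 acc=0x18 bytes_emitted=9
After char 13 ('g'=32): chars_in_quartet=2 acc=0x620 bytes_emitted=9
Padding '==': partial quartet acc=0x620 -> emit 62; bytes_emitted=10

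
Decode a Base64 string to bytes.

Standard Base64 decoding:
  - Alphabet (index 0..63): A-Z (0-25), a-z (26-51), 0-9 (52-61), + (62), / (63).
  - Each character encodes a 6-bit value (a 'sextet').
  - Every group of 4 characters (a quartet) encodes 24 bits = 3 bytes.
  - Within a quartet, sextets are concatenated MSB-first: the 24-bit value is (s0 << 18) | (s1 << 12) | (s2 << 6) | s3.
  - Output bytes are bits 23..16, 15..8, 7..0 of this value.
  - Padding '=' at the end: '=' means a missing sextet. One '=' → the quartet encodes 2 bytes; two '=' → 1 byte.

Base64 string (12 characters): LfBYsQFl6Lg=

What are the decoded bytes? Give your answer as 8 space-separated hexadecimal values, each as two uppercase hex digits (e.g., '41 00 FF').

Answer: 2D F0 58 B1 01 65 E8 B8

Derivation:
After char 0 ('L'=11): chars_in_quartet=1 acc=0xB bytes_emitted=0
After char 1 ('f'=31): chars_in_quartet=2 acc=0x2DF bytes_emitted=0
After char 2 ('B'=1): chars_in_quartet=3 acc=0xB7C1 bytes_emitted=0
After char 3 ('Y'=24): chars_in_quartet=4 acc=0x2DF058 -> emit 2D F0 58, reset; bytes_emitted=3
After char 4 ('s'=44): chars_in_quartet=1 acc=0x2C bytes_emitted=3
After char 5 ('Q'=16): chars_in_quartet=2 acc=0xB10 bytes_emitted=3
After char 6 ('F'=5): chars_in_quartet=3 acc=0x2C405 bytes_emitted=3
After char 7 ('l'=37): chars_in_quartet=4 acc=0xB10165 -> emit B1 01 65, reset; bytes_emitted=6
After char 8 ('6'=58): chars_in_quartet=1 acc=0x3A bytes_emitted=6
After char 9 ('L'=11): chars_in_quartet=2 acc=0xE8B bytes_emitted=6
After char 10 ('g'=32): chars_in_quartet=3 acc=0x3A2E0 bytes_emitted=6
Padding '=': partial quartet acc=0x3A2E0 -> emit E8 B8; bytes_emitted=8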